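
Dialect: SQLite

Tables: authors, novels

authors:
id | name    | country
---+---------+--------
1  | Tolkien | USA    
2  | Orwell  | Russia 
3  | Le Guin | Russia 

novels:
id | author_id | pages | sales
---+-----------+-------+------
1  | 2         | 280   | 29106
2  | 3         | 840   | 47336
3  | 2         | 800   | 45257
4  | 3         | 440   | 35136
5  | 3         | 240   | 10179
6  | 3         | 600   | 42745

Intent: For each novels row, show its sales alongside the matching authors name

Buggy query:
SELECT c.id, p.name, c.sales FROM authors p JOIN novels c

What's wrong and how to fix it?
Bug: Missing join condition: each novels row is matched to all authors rows instead of just its own

Fix: Add ON c.author_id = p.id to the JOIN

Corrected query:
SELECT c.id, p.name, c.sales FROM authors p JOIN novels c ON c.author_id = p.id

Result:
id | name    | sales
---+---------+------
1  | Orwell  | 29106
2  | Le Guin | 47336
3  | Orwell  | 45257
4  | Le Guin | 35136
5  | Le Guin | 10179
6  | Le Guin | 42745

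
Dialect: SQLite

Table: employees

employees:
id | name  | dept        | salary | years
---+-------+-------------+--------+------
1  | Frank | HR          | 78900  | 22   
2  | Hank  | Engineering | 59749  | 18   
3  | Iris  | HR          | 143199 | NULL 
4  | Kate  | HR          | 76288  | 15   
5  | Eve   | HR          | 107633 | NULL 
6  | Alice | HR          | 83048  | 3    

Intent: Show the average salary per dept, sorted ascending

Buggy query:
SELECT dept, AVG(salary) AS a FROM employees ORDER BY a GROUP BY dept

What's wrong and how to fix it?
Bug: GROUP BY must precede ORDER BY

Fix: Move ORDER BY to the end, after GROUP BY

Corrected query:
SELECT dept, AVG(salary) AS a FROM employees GROUP BY dept ORDER BY a

Result:
dept        | a      
------------+--------
Engineering | 59749  
HR          | 97813.6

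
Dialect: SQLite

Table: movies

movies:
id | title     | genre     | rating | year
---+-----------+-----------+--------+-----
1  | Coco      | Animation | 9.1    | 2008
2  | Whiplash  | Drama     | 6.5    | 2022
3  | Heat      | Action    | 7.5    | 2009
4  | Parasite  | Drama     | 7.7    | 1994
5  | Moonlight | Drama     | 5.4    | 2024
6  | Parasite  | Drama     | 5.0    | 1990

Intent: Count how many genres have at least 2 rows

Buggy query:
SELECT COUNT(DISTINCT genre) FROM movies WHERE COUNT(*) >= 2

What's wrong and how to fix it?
Bug: WHERE filters individual rows, not groups, so a group-level COUNT is invalid there

Fix: Use a subquery that GROUPs and filters with HAVING, then count its rows

Corrected query:
SELECT COUNT(*) FROM (SELECT genre FROM movies GROUP BY genre HAVING COUNT(*) >= 2)

Result:
COUNT(*)
--------
1       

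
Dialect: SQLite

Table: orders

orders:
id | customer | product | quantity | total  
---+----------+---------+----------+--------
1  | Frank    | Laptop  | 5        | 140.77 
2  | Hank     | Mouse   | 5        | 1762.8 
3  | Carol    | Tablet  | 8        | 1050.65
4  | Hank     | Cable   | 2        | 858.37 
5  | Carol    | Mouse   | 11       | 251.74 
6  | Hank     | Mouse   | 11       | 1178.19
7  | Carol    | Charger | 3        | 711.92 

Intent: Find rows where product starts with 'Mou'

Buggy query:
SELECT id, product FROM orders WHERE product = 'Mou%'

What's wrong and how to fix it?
Bug: Wildcards only work with LIKE; '=' treats '%' as a literal character

Fix: Use LIKE for wildcard pattern matching

Corrected query:
SELECT id, product FROM orders WHERE product LIKE 'Mou%'

Result:
id | product
---+--------
2  | Mouse  
5  | Mouse  
6  | Mouse  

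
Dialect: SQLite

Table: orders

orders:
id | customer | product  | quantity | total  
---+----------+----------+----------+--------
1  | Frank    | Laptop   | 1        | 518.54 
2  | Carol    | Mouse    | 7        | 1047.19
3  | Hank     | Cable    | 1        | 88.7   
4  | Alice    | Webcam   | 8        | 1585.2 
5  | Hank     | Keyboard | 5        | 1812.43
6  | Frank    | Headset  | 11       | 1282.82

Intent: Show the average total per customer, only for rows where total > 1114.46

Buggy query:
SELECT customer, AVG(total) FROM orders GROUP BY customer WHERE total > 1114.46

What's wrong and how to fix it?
Bug: WHERE cannot follow GROUP BY

Fix: Move the WHERE clause before GROUP BY

Corrected query:
SELECT customer, AVG(total) FROM orders WHERE total > 1114.46 GROUP BY customer

Result:
customer | AVG(total)
---------+-----------
Alice    | 1585.2    
Frank    | 1282.82   
Hank     | 1812.43   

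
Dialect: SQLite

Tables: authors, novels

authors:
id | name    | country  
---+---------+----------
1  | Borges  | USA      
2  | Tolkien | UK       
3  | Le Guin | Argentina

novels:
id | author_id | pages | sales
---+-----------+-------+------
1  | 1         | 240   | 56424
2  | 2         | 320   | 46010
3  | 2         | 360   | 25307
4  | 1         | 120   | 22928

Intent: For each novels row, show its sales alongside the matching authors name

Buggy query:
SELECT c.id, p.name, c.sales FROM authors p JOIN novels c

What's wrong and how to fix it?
Bug: JOIN with no ON clause produces a cartesian product; every novels row pairs with every authors row

Fix: Add ON c.author_id = p.id to the JOIN

Corrected query:
SELECT c.id, p.name, c.sales FROM authors p JOIN novels c ON c.author_id = p.id

Result:
id | name    | sales
---+---------+------
1  | Borges  | 56424
2  | Tolkien | 46010
3  | Tolkien | 25307
4  | Borges  | 22928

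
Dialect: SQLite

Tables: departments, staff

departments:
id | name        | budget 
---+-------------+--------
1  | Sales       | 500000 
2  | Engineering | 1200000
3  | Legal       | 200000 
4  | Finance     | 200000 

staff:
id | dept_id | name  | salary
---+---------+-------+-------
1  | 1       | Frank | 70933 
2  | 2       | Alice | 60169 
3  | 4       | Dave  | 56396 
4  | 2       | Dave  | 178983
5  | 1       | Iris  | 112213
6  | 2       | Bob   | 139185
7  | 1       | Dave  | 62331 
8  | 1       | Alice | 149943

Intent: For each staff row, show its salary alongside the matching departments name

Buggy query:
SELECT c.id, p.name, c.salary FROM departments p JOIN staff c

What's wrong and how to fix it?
Bug: JOIN with no ON clause produces a cartesian product; every staff row pairs with every departments row

Fix: Specify the join condition linking the foreign key to the parent id

Corrected query:
SELECT c.id, p.name, c.salary FROM departments p JOIN staff c ON c.dept_id = p.id

Result:
id | name        | salary
---+-------------+-------
1  | Sales       | 70933 
2  | Engineering | 60169 
3  | Finance     | 56396 
4  | Engineering | 178983
5  | Sales       | 112213
6  | Engineering | 139185
7  | Sales       | 62331 
8  | Sales       | 149943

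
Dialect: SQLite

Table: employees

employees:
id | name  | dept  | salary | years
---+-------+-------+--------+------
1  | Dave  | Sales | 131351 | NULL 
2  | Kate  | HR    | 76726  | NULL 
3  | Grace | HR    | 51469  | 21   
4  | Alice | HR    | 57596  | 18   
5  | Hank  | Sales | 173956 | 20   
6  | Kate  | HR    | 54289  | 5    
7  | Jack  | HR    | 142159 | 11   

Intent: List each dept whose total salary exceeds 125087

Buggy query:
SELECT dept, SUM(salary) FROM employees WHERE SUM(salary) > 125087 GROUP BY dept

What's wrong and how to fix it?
Bug: Aggregate functions cannot appear in a WHERE clause

Fix: Use HAVING (which filters groups after aggregation) instead of WHERE

Corrected query:
SELECT dept, SUM(salary) FROM employees GROUP BY dept HAVING SUM(salary) > 125087

Result:
dept  | SUM(salary)
------+------------
HR    | 382239     
Sales | 305307     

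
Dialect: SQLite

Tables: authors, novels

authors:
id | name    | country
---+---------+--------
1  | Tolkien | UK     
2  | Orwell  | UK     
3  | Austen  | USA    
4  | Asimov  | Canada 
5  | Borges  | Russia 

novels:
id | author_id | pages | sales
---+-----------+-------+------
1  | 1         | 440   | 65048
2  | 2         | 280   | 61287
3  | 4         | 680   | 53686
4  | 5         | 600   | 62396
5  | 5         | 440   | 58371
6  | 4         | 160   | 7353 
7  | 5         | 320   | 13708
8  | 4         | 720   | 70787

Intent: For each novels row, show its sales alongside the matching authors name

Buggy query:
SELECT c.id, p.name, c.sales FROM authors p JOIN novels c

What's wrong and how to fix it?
Bug: JOIN with no ON clause produces a cartesian product; every novels row pairs with every authors row

Fix: Add ON c.author_id = p.id to the JOIN

Corrected query:
SELECT c.id, p.name, c.sales FROM authors p JOIN novels c ON c.author_id = p.id

Result:
id | name    | sales
---+---------+------
1  | Tolkien | 65048
2  | Orwell  | 61287
3  | Asimov  | 53686
4  | Borges  | 62396
5  | Borges  | 58371
6  | Asimov  | 7353 
7  | Borges  | 13708
8  | Asimov  | 70787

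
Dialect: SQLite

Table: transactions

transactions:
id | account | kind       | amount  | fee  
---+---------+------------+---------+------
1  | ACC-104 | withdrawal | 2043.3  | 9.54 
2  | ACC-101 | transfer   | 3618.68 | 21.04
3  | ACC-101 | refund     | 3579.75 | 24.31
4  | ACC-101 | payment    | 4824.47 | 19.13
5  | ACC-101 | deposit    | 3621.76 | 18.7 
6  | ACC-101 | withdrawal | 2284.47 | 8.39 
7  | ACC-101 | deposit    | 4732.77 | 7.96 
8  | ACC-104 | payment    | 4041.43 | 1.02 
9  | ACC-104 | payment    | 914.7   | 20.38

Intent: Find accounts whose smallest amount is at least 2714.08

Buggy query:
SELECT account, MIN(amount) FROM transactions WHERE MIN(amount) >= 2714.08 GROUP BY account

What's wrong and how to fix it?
Bug: Aggregates like MIN are computed per group after WHERE runs

Fix: Replace WHERE with HAVING after the GROUP BY

Corrected query:
SELECT account, MIN(amount) FROM transactions GROUP BY account HAVING MIN(amount) >= 2714.08

Result:
(no rows)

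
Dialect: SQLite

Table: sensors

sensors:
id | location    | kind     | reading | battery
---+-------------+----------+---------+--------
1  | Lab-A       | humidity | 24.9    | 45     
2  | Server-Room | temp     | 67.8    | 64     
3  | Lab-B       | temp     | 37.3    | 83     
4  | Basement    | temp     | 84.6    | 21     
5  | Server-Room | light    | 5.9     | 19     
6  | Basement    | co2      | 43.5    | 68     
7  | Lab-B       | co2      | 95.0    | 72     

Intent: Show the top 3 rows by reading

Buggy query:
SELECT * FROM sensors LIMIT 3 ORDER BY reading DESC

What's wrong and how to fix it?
Bug: LIMIT must come after ORDER BY

Fix: Swap the clauses: ORDER BY first, then LIMIT

Corrected query:
SELECT * FROM sensors ORDER BY reading DESC LIMIT 3

Result:
id | location    | kind | reading | battery
---+-------------+------+---------+--------
7  | Lab-B       | co2  | 95      | 72     
4  | Basement    | temp | 84.6    | 21     
2  | Server-Room | temp | 67.8    | 64     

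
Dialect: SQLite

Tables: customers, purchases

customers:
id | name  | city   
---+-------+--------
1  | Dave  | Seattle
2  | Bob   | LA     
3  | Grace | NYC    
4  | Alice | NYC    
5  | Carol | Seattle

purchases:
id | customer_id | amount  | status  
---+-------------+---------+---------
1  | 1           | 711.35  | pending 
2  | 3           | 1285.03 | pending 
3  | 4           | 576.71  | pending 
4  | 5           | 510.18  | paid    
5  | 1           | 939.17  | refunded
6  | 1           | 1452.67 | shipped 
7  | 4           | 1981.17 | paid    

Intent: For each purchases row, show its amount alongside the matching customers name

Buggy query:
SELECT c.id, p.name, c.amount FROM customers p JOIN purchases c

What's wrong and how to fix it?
Bug: JOIN with no ON clause produces a cartesian product; every purchases row pairs with every customers row

Fix: Add ON c.customer_id = p.id to the JOIN

Corrected query:
SELECT c.id, p.name, c.amount FROM customers p JOIN purchases c ON c.customer_id = p.id

Result:
id | name  | amount 
---+-------+--------
1  | Dave  | 711.35 
2  | Grace | 1285.03
3  | Alice | 576.71 
4  | Carol | 510.18 
5  | Dave  | 939.17 
6  | Dave  | 1452.67
7  | Alice | 1981.17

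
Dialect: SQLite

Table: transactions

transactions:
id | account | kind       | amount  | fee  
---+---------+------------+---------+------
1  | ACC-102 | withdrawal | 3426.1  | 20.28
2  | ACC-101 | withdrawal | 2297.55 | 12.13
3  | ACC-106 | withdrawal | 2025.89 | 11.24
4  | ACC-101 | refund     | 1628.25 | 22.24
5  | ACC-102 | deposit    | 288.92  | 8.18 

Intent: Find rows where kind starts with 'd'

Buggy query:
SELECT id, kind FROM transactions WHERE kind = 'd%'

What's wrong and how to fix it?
Bug: Wildcards only work with LIKE; '=' treats '%' as a literal character

Fix: Use LIKE for wildcard pattern matching

Corrected query:
SELECT id, kind FROM transactions WHERE kind LIKE 'd%'

Result:
id | kind   
---+--------
5  | deposit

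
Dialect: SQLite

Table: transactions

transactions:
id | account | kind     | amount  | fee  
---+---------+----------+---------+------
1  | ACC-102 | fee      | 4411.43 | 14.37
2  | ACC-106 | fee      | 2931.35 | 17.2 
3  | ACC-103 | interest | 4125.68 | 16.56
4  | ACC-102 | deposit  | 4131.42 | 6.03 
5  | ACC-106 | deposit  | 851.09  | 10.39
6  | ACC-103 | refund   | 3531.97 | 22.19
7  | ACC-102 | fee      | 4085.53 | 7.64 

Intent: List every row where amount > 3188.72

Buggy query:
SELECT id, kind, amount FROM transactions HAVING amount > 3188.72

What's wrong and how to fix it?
Bug: HAVING filters the output of aggregation, but this query has no GROUP BY and no aggregate functions, so SQLite rejects it (HAVING clause on a non-aggregate query); the condition here is per row

Fix: Use WHERE for row-level filtering

Corrected query:
SELECT id, kind, amount FROM transactions WHERE amount > 3188.72

Result:
id | kind     | amount 
---+----------+--------
1  | fee      | 4411.43
3  | interest | 4125.68
4  | deposit  | 4131.42
6  | refund   | 3531.97
7  | fee      | 4085.53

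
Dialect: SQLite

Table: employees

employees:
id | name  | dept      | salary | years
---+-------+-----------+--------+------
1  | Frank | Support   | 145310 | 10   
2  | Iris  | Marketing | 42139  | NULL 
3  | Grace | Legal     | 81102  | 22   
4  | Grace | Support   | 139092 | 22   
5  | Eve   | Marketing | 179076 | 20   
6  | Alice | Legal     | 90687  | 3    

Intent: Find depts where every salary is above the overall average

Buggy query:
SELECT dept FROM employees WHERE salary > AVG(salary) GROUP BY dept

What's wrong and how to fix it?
Bug: AVG() is an aggregate; it can't sit directly in WHERE

Fix: Compute the overall average in a scalar subquery and compare each group's MIN against it in HAVING

Corrected query:
SELECT dept FROM employees GROUP BY dept HAVING MIN(salary) > (SELECT AVG(salary) FROM employees)

Result:
dept   
-------
Support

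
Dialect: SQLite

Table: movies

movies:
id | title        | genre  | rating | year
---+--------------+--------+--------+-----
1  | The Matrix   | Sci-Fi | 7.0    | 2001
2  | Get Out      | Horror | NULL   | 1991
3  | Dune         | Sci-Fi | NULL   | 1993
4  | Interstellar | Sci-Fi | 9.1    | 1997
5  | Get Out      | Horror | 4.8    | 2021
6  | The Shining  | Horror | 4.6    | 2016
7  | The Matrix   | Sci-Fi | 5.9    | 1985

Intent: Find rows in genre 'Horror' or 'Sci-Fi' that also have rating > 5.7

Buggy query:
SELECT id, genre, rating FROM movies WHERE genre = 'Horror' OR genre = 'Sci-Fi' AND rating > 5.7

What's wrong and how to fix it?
Bug: Without parentheses, AND is evaluated before OR, so the rating filter only applies to the 'Sci-Fi' branch

Fix: Add parentheses around the OR so the AND applies to both alternatives

Corrected query:
SELECT id, genre, rating FROM movies WHERE (genre = 'Horror' OR genre = 'Sci-Fi') AND rating > 5.7

Result:
id | genre  | rating
---+--------+-------
1  | Sci-Fi | 7     
4  | Sci-Fi | 9.1   
7  | Sci-Fi | 5.9   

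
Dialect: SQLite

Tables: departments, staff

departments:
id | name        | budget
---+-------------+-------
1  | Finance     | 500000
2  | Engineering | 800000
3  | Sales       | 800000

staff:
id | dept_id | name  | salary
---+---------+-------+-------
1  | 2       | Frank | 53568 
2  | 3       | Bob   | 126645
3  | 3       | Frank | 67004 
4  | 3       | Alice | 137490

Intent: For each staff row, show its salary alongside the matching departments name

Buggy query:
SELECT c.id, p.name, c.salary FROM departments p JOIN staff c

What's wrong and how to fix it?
Bug: Missing join condition: each staff row is matched to all departments rows instead of just its own

Fix: Specify the join condition linking the foreign key to the parent id

Corrected query:
SELECT c.id, p.name, c.salary FROM departments p JOIN staff c ON c.dept_id = p.id

Result:
id | name        | salary
---+-------------+-------
1  | Engineering | 53568 
2  | Sales       | 126645
3  | Sales       | 67004 
4  | Sales       | 137490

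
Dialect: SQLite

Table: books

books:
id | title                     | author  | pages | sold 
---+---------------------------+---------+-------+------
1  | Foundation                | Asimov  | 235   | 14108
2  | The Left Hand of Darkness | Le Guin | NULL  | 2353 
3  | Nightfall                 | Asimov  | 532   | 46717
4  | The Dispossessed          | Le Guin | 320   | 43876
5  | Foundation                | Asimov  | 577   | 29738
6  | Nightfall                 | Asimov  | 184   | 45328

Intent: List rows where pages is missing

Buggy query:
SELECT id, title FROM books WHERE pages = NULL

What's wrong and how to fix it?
Bug: '= NULL' is always unknown in SQL three-valued logic, so no rows match

Fix: Replace '= NULL' with 'IS NULL'

Corrected query:
SELECT id, title FROM books WHERE pages IS NULL

Result:
id | title                    
---+--------------------------
2  | The Left Hand of Darkness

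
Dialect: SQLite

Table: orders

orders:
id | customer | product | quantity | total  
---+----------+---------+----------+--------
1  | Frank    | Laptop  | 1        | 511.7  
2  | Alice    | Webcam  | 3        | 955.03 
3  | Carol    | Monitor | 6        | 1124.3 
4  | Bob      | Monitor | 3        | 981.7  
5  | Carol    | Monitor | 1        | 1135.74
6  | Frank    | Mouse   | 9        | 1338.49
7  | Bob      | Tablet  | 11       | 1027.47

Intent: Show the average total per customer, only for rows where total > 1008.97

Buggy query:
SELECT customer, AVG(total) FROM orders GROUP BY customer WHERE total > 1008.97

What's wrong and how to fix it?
Bug: Row-level WHERE must come before GROUP BY in the clause order

Fix: Move the WHERE clause before GROUP BY

Corrected query:
SELECT customer, AVG(total) FROM orders WHERE total > 1008.97 GROUP BY customer

Result:
customer | AVG(total)
---------+-----------
Bob      | 1027.47   
Carol    | 1130.02   
Frank    | 1338.49   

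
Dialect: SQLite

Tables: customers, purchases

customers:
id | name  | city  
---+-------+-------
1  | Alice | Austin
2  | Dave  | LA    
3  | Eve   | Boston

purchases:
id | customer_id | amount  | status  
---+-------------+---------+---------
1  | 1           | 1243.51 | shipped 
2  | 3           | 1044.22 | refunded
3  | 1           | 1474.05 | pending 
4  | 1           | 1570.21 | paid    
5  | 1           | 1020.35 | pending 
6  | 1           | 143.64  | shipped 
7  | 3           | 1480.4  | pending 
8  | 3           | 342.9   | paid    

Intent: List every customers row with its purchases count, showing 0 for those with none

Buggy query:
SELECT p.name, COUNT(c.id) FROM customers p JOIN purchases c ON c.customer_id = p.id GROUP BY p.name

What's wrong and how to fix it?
Bug: An inner join excludes parents with zero children

Fix: Switch to LEFT JOIN to retain unmatched parent rows

Corrected query:
SELECT p.name, COUNT(c.id) FROM customers p LEFT JOIN purchases c ON c.customer_id = p.id GROUP BY p.name

Result:
name  | COUNT(c.id)
------+------------
Alice | 5          
Dave  | 0          
Eve   | 3          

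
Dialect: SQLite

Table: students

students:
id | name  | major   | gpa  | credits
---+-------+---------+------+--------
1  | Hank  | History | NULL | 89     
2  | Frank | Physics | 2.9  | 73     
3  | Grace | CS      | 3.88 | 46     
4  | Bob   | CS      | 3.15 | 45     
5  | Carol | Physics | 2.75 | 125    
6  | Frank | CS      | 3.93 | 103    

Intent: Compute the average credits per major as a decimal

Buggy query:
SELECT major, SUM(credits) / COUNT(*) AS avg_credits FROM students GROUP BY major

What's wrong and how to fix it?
Bug: Both operands are integers, so '/' performs integer division and truncates

Fix: Multiply by 1.0 (or CAST to REAL) to force floating-point division

Corrected query:
SELECT major, SUM(credits) * 1.0 / COUNT(*) AS avg_credits FROM students GROUP BY major

Result:
major   | avg_credits
--------+------------
CS      | 64.666667  
History | 89         
Physics | 99         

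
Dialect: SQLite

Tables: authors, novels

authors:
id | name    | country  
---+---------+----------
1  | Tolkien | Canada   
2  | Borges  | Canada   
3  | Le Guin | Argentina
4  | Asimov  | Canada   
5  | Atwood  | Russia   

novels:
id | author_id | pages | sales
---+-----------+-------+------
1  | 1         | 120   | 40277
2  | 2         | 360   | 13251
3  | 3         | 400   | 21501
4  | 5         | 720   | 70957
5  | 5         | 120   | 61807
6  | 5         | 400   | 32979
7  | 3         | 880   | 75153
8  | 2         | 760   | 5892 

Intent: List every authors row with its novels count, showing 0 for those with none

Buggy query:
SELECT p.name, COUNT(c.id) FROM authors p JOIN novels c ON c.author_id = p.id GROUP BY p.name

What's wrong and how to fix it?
Bug: INNER JOIN drops authors rows that have no matching novels rows

Fix: Switch to LEFT JOIN to retain unmatched parent rows

Corrected query:
SELECT p.name, COUNT(c.id) FROM authors p LEFT JOIN novels c ON c.author_id = p.id GROUP BY p.name

Result:
name    | COUNT(c.id)
--------+------------
Asimov  | 0          
Atwood  | 3          
Borges  | 2          
Le Guin | 2          
Tolkien | 1          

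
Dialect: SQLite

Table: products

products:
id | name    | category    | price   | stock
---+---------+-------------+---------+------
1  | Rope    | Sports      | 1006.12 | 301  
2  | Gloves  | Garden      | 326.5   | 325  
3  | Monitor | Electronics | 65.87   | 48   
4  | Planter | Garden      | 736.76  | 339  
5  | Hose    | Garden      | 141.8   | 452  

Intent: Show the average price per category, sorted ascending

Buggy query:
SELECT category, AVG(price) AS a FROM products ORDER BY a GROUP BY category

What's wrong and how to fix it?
Bug: GROUP BY must precede ORDER BY

Fix: Reorder: SELECT … FROM … GROUP BY … ORDER BY …

Corrected query:
SELECT category, AVG(price) AS a FROM products GROUP BY category ORDER BY a

Result:
category    | a         
------------+-----------
Electronics | 65.87     
Garden      | 401.686667
Sports      | 1006.12   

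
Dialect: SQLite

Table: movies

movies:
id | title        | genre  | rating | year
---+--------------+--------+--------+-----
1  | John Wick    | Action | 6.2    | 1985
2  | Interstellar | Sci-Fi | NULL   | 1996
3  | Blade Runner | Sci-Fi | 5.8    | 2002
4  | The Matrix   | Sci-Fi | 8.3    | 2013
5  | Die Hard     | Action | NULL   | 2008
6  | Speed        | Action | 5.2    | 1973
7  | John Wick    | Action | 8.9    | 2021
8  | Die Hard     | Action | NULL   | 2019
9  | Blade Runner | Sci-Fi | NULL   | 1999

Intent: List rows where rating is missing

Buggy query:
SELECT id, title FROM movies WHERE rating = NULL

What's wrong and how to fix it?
Bug: Comparing to NULL with '=' never matches; NULL = NULL is unknown, not true

Fix: Replace '= NULL' with 'IS NULL'

Corrected query:
SELECT id, title FROM movies WHERE rating IS NULL

Result:
id | title       
---+-------------
2  | Interstellar
5  | Die Hard    
8  | Die Hard    
9  | Blade Runner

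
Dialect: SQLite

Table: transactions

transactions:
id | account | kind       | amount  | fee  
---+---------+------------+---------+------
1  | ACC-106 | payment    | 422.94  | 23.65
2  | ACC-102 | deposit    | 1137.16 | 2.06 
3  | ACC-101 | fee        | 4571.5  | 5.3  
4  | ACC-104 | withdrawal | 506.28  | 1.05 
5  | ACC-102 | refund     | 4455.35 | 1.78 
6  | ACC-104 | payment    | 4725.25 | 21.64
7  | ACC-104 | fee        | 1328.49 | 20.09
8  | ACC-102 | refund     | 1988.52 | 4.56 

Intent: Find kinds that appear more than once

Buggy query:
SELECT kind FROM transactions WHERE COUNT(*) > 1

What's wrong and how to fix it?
Bug: COUNT(*) is an aggregate and cannot be used in WHERE

Fix: Group first, then use HAVING for the count condition

Corrected query:
SELECT kind FROM transactions GROUP BY kind HAVING COUNT(*) > 1

Result:
kind   
-------
fee    
payment
refund 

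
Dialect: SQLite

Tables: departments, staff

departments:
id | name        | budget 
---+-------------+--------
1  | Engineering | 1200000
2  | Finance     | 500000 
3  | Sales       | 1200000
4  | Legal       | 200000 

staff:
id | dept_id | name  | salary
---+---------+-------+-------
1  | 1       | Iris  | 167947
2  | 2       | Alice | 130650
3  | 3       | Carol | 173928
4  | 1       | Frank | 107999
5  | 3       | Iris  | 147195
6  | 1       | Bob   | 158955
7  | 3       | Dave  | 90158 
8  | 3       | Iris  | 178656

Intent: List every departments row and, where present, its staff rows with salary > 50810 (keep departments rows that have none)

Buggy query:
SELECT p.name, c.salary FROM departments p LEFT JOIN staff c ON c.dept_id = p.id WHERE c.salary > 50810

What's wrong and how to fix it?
Bug: Filtering c.salary in WHERE discards the NULL rows produced by LEFT JOIN, turning it into an inner join

Fix: Put 'c.salary > 50810' in the JOIN's ON clause instead of WHERE

Corrected query:
SELECT p.name, c.salary FROM departments p LEFT JOIN staff c ON c.dept_id = p.id AND c.salary > 50810

Result:
name        | salary
------------+-------
Engineering | 107999
Engineering | 158955
Engineering | 167947
Finance     | 130650
Sales       | 90158 
Sales       | 147195
Sales       | 173928
Sales       | 178656
Legal       | NULL  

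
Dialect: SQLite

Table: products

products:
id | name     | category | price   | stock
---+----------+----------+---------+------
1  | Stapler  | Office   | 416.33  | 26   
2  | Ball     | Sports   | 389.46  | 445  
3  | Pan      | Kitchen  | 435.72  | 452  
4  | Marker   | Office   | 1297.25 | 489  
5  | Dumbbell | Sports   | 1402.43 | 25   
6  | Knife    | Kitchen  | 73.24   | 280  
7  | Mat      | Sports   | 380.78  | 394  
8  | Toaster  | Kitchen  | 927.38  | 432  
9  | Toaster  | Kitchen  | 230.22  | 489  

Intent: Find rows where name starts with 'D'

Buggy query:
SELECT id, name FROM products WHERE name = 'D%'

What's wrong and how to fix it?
Bug: Wildcards only work with LIKE; '=' treats '%' as a literal character

Fix: Use LIKE for wildcard pattern matching

Corrected query:
SELECT id, name FROM products WHERE name LIKE 'D%'

Result:
id | name    
---+---------
5  | Dumbbell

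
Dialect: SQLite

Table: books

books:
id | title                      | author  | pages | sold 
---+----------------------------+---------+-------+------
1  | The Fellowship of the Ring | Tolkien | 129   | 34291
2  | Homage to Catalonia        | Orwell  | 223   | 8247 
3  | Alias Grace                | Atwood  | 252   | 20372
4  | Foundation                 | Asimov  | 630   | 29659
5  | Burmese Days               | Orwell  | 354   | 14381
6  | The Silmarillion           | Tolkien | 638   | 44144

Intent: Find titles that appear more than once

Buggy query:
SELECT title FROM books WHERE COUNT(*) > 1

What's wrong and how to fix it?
Bug: WHERE can't reference COUNT(*); aggregates are computed after WHERE

Fix: Group first, then use HAVING for the count condition

Corrected query:
SELECT title FROM books GROUP BY title HAVING COUNT(*) > 1

Result:
(no rows)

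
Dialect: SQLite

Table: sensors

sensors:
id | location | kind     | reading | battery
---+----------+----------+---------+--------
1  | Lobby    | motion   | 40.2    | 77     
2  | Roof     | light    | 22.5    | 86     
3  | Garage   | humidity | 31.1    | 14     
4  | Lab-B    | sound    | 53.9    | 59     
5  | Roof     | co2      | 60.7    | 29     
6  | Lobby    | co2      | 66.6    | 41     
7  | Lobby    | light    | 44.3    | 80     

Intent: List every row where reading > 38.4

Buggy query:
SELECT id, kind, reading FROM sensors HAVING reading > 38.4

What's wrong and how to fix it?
Bug: HAVING filters the output of aggregation, but this query has no GROUP BY and no aggregate functions, so SQLite rejects it (HAVING clause on a non-aggregate query); the condition here is per row

Fix: Use WHERE for row-level filtering

Corrected query:
SELECT id, kind, reading FROM sensors WHERE reading > 38.4

Result:
id | kind   | reading
---+--------+--------
1  | motion | 40.2   
4  | sound  | 53.9   
5  | co2    | 60.7   
6  | co2    | 66.6   
7  | light  | 44.3   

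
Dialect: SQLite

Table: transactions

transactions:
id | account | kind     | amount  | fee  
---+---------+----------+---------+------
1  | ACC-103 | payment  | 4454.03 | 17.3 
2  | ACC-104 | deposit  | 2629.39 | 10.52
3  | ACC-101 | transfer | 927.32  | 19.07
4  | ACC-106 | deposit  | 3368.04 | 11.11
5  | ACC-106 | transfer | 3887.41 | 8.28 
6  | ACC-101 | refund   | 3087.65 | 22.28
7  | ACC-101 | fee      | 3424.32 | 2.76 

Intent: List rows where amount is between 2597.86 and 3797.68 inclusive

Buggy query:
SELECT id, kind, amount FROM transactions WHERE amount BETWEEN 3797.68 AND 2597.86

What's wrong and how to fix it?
Bug: BETWEEN expects the lower bound first; with 3797.68 AND 2597.86 the range is empty

Fix: Swap the bounds so the smaller value comes first

Corrected query:
SELECT id, kind, amount FROM transactions WHERE amount BETWEEN 2597.86 AND 3797.68

Result:
id | kind    | amount 
---+---------+--------
2  | deposit | 2629.39
4  | deposit | 3368.04
6  | refund  | 3087.65
7  | fee     | 3424.32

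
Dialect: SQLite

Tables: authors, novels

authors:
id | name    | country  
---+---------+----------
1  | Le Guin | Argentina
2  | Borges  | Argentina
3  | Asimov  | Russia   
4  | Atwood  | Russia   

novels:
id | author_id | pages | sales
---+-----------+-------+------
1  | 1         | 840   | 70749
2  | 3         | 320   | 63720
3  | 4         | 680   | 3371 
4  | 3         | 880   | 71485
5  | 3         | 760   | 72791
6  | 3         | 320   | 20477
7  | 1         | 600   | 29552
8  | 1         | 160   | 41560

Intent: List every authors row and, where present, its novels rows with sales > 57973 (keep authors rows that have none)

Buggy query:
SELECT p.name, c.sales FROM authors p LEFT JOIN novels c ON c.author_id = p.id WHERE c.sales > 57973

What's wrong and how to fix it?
Bug: Filtering c.sales in WHERE discards the NULL rows produced by LEFT JOIN, turning it into an inner join

Fix: Put 'c.sales > 57973' in the JOIN's ON clause instead of WHERE

Corrected query:
SELECT p.name, c.sales FROM authors p LEFT JOIN novels c ON c.author_id = p.id AND c.sales > 57973

Result:
name    | sales
--------+------
Le Guin | 70749
Borges  | NULL 
Asimov  | 63720
Asimov  | 71485
Asimov  | 72791
Atwood  | NULL 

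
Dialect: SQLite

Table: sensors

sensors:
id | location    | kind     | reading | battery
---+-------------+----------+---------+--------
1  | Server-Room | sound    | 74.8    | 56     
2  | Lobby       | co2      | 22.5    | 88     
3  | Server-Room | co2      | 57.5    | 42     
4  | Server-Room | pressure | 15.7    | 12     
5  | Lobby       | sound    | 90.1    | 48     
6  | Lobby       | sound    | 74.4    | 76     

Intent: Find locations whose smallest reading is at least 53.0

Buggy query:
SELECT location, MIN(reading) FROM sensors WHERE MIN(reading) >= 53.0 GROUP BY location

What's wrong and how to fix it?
Bug: Aggregates like MIN are computed per group after WHERE runs

Fix: Replace WHERE with HAVING after the GROUP BY

Corrected query:
SELECT location, MIN(reading) FROM sensors GROUP BY location HAVING MIN(reading) >= 53.0

Result:
(no rows)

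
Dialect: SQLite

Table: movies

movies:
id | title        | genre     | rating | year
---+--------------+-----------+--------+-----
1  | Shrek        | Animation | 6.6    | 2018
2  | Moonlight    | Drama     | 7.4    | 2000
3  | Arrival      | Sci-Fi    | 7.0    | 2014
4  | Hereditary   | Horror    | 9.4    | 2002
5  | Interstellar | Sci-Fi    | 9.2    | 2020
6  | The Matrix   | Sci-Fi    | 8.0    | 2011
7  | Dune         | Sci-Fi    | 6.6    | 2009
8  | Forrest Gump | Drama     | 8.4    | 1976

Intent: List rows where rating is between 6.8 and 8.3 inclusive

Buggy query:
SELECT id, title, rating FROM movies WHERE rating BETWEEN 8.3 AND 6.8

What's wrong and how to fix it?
Bug: The bounds are reversed; BETWEEN a AND b requires a <= b to match anything

Fix: Swap the bounds so the smaller value comes first

Corrected query:
SELECT id, title, rating FROM movies WHERE rating BETWEEN 6.8 AND 8.3

Result:
id | title      | rating
---+------------+-------
2  | Moonlight  | 7.4   
3  | Arrival    | 7     
6  | The Matrix | 8     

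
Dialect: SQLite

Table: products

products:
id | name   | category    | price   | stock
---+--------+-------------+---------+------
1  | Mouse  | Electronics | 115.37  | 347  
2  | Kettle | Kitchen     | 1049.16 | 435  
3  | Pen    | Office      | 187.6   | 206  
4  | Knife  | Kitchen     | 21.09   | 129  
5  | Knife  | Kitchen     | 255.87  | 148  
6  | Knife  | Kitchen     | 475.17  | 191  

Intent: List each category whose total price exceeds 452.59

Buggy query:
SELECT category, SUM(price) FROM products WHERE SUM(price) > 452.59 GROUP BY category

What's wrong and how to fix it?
Bug: Aggregate functions cannot appear in a WHERE clause

Fix: Use HAVING (which filters groups after aggregation) instead of WHERE

Corrected query:
SELECT category, SUM(price) FROM products GROUP BY category HAVING SUM(price) > 452.59

Result:
category | SUM(price)
---------+-----------
Kitchen  | 1801.29   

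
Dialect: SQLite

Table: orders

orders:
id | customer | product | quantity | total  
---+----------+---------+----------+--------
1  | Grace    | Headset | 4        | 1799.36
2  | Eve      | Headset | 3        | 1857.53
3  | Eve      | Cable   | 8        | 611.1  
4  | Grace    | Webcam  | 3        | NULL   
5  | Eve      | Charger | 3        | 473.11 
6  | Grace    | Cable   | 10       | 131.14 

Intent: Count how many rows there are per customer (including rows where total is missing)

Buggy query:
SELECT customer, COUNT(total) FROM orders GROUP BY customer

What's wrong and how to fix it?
Bug: COUNT(column) counts non-NULL values only; rows with NULL total aren't counted

Fix: Replace COUNT(total) with COUNT(*)

Corrected query:
SELECT customer, COUNT(*) FROM orders GROUP BY customer

Result:
customer | COUNT(*)
---------+---------
Eve      | 3       
Grace    | 3       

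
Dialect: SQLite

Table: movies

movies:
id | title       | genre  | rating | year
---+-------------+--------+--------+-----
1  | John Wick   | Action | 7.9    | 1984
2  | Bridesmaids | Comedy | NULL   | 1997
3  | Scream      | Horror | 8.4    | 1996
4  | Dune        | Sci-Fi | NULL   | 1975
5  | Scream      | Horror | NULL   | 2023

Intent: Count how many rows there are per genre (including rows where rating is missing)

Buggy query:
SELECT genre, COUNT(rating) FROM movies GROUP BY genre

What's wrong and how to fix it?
Bug: COUNT(column) counts non-NULL values only; rows with NULL rating aren't counted

Fix: Replace COUNT(rating) with COUNT(*)

Corrected query:
SELECT genre, COUNT(*) FROM movies GROUP BY genre

Result:
genre  | COUNT(*)
-------+---------
Action | 1       
Comedy | 1       
Horror | 2       
Sci-Fi | 1       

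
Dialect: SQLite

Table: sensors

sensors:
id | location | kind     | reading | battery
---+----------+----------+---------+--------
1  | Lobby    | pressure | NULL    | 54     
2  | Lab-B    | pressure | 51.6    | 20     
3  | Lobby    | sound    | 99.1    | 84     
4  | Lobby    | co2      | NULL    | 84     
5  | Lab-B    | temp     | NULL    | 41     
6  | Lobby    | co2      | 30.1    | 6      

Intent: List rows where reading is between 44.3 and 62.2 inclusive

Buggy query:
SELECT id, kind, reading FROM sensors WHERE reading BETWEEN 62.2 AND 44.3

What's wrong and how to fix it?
Bug: The bounds are reversed; BETWEEN a AND b requires a <= b to match anything

Fix: Swap the bounds so the smaller value comes first

Corrected query:
SELECT id, kind, reading FROM sensors WHERE reading BETWEEN 44.3 AND 62.2

Result:
id | kind     | reading
---+----------+--------
2  | pressure | 51.6   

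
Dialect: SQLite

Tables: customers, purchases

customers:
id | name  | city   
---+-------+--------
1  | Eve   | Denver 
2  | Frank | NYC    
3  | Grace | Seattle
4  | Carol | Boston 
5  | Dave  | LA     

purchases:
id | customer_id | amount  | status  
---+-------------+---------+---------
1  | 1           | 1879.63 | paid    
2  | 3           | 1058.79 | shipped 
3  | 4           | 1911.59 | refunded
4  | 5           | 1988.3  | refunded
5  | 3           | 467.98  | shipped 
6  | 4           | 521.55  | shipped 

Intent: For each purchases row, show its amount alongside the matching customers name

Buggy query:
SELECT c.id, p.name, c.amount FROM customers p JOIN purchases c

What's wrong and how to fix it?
Bug: JOIN with no ON clause produces a cartesian product; every purchases row pairs with every customers row

Fix: Specify the join condition linking the foreign key to the parent id

Corrected query:
SELECT c.id, p.name, c.amount FROM customers p JOIN purchases c ON c.customer_id = p.id

Result:
id | name  | amount 
---+-------+--------
1  | Eve   | 1879.63
2  | Grace | 1058.79
3  | Carol | 1911.59
4  | Dave  | 1988.3 
5  | Grace | 467.98 
6  | Carol | 521.55 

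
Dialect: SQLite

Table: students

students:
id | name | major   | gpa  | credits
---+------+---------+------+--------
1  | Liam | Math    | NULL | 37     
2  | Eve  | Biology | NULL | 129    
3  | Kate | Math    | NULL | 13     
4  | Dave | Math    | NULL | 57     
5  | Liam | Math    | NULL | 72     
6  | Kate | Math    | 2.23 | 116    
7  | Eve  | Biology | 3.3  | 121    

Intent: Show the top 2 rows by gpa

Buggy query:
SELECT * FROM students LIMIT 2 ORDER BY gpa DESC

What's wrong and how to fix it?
Bug: ORDER BY cannot follow LIMIT; LIMIT is the final clause

Fix: Swap the clauses: ORDER BY first, then LIMIT

Corrected query:
SELECT * FROM students ORDER BY gpa DESC LIMIT 2

Result:
id | name | major   | gpa  | credits
---+------+---------+------+--------
7  | Eve  | Biology | 3.3  | 121    
6  | Kate | Math    | 2.23 | 116    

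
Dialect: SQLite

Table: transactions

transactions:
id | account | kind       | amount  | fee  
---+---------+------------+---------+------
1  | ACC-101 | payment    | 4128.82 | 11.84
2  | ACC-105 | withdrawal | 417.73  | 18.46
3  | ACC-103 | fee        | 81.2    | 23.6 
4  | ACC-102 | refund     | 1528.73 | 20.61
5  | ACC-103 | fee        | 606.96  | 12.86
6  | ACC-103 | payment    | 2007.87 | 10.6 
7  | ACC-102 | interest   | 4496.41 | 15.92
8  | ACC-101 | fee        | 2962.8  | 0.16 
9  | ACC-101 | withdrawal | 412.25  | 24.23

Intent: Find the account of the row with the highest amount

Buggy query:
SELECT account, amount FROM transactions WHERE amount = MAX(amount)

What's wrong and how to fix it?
Bug: MAX(amount) is an aggregate and cannot be used directly in WHERE

Fix: Wrap MAX in a scalar subquery so WHERE compares against a single value

Corrected query:
SELECT account, amount FROM transactions WHERE amount = (SELECT MAX(amount) FROM transactions)

Result:
account | amount 
--------+--------
ACC-102 | 4496.41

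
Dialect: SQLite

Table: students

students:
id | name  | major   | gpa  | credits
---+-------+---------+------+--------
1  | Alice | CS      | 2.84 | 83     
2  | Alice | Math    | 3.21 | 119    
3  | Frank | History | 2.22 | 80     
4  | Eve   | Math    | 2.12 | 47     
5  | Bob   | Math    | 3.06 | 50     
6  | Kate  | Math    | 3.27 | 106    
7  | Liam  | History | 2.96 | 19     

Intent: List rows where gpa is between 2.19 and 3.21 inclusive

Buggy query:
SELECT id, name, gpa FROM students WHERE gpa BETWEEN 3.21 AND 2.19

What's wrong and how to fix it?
Bug: The bounds are reversed; BETWEEN a AND b requires a <= b to match anything

Fix: Swap the bounds so the smaller value comes first

Corrected query:
SELECT id, name, gpa FROM students WHERE gpa BETWEEN 2.19 AND 3.21

Result:
id | name  | gpa 
---+-------+-----
1  | Alice | 2.84
2  | Alice | 3.21
3  | Frank | 2.22
5  | Bob   | 3.06
7  | Liam  | 2.96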